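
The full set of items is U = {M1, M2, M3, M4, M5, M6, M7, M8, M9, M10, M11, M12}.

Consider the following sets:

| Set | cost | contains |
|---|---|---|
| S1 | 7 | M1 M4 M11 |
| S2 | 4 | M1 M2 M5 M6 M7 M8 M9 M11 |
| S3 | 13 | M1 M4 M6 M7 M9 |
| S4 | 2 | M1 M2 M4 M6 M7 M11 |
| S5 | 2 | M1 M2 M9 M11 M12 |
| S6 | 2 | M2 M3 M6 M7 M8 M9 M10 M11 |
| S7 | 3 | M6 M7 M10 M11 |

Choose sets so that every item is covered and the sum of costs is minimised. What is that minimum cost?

S2, S4, S5, S6 together cover every item (S2 ∪ S4 ∪ S5 ∪ S6 = {M1, M2, M3, M4, M5, M6, M7, M8, M9, M10, M11, M12}); total cost 4 + 2 + 2 + 2 = 10.
No covering selection has total cost below 10.

10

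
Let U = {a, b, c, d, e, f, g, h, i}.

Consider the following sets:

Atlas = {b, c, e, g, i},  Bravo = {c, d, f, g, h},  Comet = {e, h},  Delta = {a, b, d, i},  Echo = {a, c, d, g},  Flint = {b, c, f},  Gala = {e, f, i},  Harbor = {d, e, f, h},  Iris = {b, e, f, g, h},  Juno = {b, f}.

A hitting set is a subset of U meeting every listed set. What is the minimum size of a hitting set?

3

Take T = {b, d, e}. Each listed set contains at least one of these, so T is a hitting set of size 3.
The sets Comet, Echo, Juno are pairwise disjoint, so any hitting set needs a separate item for each — at least 3. Hence 3 is optimal.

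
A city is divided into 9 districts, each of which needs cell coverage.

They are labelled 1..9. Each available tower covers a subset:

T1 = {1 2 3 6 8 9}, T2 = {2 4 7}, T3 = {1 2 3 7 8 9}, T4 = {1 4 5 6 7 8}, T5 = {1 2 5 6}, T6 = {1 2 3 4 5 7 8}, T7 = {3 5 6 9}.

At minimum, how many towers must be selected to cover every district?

2

T1 and T6 together: T1 ∪ T6 = {1, 2, 3, 4, 5, 6, 7, 8, 9} — every district is covered.
No single tower has all 9 districts (the largest, T6, has 7), so 2 is optimal.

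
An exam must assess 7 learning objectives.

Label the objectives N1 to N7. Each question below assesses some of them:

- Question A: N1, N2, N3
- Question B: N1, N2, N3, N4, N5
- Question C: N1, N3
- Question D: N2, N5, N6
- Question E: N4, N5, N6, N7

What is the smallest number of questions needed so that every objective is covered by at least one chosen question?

2

B and E together: B ∪ E = {N1, N2, N3, N4, N5, N6, N7} — every objective is covered.
No single question has all 7 objectives (the largest, B, has 5), so 2 is optimal.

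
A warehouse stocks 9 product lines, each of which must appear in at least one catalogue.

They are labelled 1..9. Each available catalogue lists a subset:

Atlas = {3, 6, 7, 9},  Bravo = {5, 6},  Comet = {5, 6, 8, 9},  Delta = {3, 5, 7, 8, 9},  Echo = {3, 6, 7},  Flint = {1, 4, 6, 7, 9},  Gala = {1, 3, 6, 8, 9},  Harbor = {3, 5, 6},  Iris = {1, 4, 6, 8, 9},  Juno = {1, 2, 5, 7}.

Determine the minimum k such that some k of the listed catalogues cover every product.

3

Flint and Gala and Juno together: Flint ∪ Gala ∪ Juno = {1, 2, 3, 4, 5, 6, 7, 8, 9} — every product is covered.
Only Juno contains 2, so Juno is forced; the remaining 5 products need at least 2 more catalogues (each remaining catalogue adds at most 4) — so at least 3 catalogues are needed, and 3 is optimal.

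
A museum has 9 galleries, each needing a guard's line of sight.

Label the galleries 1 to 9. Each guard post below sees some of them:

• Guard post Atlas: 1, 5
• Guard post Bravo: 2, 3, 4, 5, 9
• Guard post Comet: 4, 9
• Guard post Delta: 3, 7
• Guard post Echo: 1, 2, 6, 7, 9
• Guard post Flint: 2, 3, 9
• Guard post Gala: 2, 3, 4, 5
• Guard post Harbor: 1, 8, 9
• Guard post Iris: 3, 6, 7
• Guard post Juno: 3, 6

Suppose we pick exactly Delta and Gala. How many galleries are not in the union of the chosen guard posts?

Union of Delta, Gala = {2, 3, 4, 5, 7}.
Not covered: 1, 6, 8, 9 — 4 galleries.

4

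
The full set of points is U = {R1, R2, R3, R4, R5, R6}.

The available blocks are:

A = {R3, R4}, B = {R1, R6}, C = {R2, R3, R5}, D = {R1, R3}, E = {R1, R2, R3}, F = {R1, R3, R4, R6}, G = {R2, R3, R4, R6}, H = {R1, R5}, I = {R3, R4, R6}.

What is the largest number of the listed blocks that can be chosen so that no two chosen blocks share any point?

G, H are pairwise disjoint (G={R2,R3,R4,R6}; H={R1,R5}).
Every remaining block overlaps one of these, and no 3 of the listed blocks are pairwise disjoint, so 2 is the maximum.

2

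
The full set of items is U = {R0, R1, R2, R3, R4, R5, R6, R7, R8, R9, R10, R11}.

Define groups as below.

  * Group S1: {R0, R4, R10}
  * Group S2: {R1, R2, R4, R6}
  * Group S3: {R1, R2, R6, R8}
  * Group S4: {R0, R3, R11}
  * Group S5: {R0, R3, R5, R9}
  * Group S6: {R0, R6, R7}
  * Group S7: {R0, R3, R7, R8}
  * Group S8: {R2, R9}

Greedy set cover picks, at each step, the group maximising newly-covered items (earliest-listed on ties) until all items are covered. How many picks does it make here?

Greedy: pick S2 (covers 4 new) → pick S5 (covers 4 new) → pick S7 (covers 2 new) → pick S1 (covers 1 new) → pick S4 (covers 1 new). Total picks: 5.

5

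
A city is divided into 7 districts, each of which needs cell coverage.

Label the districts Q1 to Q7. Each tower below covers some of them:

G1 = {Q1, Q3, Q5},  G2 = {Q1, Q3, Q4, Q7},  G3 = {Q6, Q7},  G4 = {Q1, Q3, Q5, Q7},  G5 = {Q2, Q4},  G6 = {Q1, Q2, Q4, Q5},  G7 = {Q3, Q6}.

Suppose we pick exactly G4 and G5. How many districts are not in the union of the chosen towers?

Union of G4, G5 = {Q1, Q2, Q3, Q4, Q5, Q7}.
Not covered: Q6 — 1 district.

1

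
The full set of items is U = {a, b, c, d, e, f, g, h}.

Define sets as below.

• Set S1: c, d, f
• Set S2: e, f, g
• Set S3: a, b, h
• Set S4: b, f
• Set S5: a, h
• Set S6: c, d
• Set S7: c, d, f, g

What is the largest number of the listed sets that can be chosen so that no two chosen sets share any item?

S4, S5, S6 are pairwise disjoint (S4={b,f}; S5={a,h}; S6={c,d}).
Every remaining set overlaps one of these, and no 4 of the listed sets are pairwise disjoint, so 3 is the maximum.

3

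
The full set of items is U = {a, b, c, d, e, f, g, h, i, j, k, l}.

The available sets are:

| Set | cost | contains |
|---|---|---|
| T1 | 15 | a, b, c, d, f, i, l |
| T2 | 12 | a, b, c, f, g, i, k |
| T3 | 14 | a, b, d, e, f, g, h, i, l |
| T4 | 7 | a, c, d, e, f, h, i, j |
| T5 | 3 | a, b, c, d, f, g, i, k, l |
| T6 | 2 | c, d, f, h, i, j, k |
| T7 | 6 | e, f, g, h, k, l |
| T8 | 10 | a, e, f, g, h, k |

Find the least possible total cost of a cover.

T4, T5 together cover every item (T4 ∪ T5 = {a, b, c, d, e, f, g, h, i, j, k, l}); total cost 7 + 3 = 10.
The greedy pick T6, T5, T7 costs 11; no covering selection beats 10.

10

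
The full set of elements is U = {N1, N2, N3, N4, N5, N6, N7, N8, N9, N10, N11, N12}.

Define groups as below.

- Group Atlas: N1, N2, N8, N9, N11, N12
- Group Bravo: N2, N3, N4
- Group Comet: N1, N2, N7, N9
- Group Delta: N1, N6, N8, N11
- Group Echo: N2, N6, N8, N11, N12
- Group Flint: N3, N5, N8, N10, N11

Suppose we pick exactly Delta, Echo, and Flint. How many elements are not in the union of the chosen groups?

Union of Delta, Echo, Flint = {N1, N2, N3, N5, N6, N8, N10, N11, N12}.
Not covered: N4, N7, N9 — 3 elements.

3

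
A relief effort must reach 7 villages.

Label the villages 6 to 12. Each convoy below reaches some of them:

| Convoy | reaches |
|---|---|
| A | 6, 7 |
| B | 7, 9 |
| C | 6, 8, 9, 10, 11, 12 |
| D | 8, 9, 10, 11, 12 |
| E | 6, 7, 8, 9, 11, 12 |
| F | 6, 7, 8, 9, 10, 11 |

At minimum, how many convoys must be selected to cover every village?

Take {E, F}. Their union is {6, 7, 8, 9, 10, 11, 12}, which is all 7 villages.
No single convoy has all 7 villages (the largest, C, has 6), so 2 is optimal.

2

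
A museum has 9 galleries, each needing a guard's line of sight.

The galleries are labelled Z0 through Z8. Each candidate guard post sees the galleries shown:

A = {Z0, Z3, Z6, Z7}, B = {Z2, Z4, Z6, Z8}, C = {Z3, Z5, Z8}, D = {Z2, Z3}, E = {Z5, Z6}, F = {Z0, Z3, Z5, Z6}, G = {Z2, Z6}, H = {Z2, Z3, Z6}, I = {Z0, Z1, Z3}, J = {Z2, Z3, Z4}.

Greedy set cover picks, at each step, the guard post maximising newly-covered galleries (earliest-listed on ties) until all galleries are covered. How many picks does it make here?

Greedy: pick A (covers 4 new) → pick B (covers 3 new) → pick C (covers 1 new) → pick I (covers 1 new). Total picks: 4.

4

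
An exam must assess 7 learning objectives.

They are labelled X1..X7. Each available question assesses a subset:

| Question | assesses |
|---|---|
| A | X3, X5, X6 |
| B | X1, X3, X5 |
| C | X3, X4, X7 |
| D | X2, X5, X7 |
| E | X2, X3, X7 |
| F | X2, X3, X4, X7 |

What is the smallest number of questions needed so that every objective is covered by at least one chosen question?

A and B and F together: A ∪ B ∪ F = {X1, X2, X3, X4, X5, X6, X7} — every objective is covered.
Only B contains X1, so B is forced; the remaining 4 objectives need at least 2 more questions (each remaining question adds at most 3) — so at least 3 questions are needed, and 3 is optimal.

3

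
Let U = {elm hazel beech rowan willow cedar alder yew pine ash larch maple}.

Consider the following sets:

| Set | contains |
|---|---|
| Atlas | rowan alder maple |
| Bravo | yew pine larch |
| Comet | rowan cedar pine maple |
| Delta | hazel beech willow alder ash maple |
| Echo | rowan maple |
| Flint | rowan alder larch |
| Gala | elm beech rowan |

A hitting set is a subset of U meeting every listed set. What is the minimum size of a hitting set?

Take H = {rowan, pine, maple}. Each listed set contains at least one of these, so H is a hitting set of size 3.
No choice of 2 points meets every set, so 3 is the minimum.

3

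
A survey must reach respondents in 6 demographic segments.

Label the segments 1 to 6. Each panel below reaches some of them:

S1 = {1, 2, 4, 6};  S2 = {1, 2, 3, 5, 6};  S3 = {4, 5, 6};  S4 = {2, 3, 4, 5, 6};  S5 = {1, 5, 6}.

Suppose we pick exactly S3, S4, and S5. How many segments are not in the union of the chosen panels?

Union of S3, S4, S5 = {1, 2, 3, 4, 5, 6} — that's every segment, so 0 are uncovered.

0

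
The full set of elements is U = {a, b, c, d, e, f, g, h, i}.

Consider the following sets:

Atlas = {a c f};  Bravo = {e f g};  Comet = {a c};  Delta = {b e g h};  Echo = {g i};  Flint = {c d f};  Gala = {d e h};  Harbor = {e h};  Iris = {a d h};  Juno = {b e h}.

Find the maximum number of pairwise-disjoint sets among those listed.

Atlas, Echo, Harbor are pairwise disjoint (Atlas={a,c,f}; Echo={g,i}; Harbor={e,h}).
Every remaining set overlaps one of these, and no 4 of the listed sets are pairwise disjoint, so 3 is the maximum.

3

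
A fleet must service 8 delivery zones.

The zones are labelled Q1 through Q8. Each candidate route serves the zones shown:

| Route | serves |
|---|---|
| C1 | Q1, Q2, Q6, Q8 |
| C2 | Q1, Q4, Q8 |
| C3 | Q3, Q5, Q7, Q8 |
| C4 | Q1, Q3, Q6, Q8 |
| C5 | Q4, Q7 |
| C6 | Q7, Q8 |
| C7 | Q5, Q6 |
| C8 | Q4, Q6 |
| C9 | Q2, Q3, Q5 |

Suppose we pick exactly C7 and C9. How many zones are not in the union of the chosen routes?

4

Union of C7, C9 = {Q2, Q3, Q5, Q6}.
Not covered: Q1, Q4, Q7, Q8 — 4 zones.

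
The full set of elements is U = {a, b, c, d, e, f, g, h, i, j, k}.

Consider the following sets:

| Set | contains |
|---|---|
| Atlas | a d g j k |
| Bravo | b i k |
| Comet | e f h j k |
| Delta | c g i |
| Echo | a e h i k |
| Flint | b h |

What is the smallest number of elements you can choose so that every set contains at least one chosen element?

The 3 elements {h, i, k} hit every set.
No choice of 2 elements meets every set, so 3 is the minimum.

3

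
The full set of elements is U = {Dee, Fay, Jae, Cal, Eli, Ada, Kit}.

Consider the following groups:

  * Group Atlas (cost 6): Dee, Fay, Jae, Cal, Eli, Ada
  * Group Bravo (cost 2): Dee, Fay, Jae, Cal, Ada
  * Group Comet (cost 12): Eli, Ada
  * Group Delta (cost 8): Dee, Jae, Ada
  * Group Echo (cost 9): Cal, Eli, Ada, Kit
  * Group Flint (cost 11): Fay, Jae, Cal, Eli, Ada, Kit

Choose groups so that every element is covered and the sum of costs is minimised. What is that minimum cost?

Bravo, Echo together cover every element (Bravo ∪ Echo = {Dee, Fay, Jae, Cal, Eli, Ada, Kit}); total cost 2 + 9 = 11.
No covering selection has total cost below 11.

11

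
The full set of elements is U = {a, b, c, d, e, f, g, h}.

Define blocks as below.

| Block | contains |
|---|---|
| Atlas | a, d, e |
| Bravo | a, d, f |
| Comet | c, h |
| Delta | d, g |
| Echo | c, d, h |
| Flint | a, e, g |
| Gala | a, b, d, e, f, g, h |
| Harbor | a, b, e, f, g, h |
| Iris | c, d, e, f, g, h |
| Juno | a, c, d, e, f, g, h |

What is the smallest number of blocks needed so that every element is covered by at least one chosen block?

2

Gala and Iris cover everything between them: the union {a, b, c, d, e, f, g, h} is all of U.
No single block has all 8 elements (the largest, Gala, has 7), so 2 is optimal.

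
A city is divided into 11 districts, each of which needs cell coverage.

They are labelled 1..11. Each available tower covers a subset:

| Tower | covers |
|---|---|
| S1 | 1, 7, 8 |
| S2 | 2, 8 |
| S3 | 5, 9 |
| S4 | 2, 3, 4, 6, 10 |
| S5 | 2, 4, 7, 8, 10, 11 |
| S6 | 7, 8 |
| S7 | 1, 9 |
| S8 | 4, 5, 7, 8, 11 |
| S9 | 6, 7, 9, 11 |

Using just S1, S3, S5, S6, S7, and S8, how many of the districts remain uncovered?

Union of S1, S3, S5, S6, S7, S8 = {1, 2, 4, 5, 7, 8, 9, 10, 11}.
Not covered: 3, 6 — 2 districts.

2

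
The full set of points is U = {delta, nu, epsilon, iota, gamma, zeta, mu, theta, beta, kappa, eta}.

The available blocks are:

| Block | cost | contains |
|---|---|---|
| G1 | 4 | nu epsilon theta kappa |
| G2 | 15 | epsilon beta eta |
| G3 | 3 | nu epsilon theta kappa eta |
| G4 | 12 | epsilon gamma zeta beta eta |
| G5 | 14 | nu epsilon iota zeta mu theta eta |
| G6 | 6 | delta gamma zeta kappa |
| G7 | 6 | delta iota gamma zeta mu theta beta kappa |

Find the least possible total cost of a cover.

G3, G7 together cover every point (G3 ∪ G7 = {delta, nu, epsilon, iota, gamma, zeta, mu, theta, beta, kappa, eta}); total cost 3 + 6 = 9.
No covering selection has total cost below 9.

9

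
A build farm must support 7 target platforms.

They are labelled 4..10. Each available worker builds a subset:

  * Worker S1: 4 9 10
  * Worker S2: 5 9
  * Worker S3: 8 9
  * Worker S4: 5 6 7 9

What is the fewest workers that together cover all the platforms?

3

S1 and S3 and S4 together: S1 ∪ S3 ∪ S4 = {4, 5, 6, 7, 8, 9, 10} — every platform is covered.
Only S1 contains 4, so S1 is forced; the remaining 4 platforms need at least 2 more workers (each remaining worker adds at most 3) — so at least 3 workers are needed, and 3 is optimal.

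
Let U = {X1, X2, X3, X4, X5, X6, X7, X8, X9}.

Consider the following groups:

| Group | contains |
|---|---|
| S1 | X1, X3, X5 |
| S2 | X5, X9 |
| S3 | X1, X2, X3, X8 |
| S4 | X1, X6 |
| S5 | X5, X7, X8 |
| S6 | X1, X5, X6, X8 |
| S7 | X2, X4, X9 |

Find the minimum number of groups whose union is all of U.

S1, S4, S5, and S7 cover everything between them: the union {X1, X2, X3, X4, X5, X6, X7, X8, X9} is all of U.
No 3 of the 7 groups cover everything (all 35 combinations miss at least one item), so 4 is optimal.

4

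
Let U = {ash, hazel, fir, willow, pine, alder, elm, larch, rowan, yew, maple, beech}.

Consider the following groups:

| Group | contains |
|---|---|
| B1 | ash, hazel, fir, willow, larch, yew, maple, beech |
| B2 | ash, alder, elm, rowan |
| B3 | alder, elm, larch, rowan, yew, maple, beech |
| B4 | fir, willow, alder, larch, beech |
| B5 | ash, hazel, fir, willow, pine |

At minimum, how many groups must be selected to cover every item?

2

Take {B3, B5}. Their union is {ash, hazel, fir, willow, pine, alder, elm, larch, rowan, yew, maple, beech}, which is all 12 items.
No single group has all 12 items (the largest, B1, has 8), so 2 is optimal.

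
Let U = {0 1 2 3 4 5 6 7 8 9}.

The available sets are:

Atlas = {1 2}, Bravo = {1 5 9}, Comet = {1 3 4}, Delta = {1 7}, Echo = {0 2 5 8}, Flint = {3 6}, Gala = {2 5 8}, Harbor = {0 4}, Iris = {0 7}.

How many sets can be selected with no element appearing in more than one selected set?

Delta, Flint, Gala, Harbor are pairwise disjoint (Delta={1,7}; Flint={3,6}; Gala={2,5,8}; Harbor={0,4}).
Every remaining set overlaps one of these, and no 5 of the listed sets are pairwise disjoint, so 4 is the maximum.

4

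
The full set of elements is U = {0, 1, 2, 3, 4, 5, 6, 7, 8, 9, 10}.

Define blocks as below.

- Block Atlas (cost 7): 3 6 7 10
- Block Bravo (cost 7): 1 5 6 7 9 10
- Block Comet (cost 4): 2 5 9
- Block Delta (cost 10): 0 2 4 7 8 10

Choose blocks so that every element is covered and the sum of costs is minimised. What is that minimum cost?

24

Atlas, Bravo, Delta together cover every element (Atlas ∪ Bravo ∪ Delta = {0, 1, 2, 3, 4, 5, 6, 7, 8, 9, 10}); total cost 7 + 7 + 10 = 24.
No covering selection has total cost below 24.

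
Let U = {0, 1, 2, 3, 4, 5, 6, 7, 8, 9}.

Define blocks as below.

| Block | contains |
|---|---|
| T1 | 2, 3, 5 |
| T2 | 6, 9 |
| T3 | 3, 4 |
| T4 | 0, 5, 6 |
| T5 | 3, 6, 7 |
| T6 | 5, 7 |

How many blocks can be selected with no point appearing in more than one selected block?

3

T2, T3, T6 are pairwise disjoint (T2={6,9}; T3={3,4}; T6={5,7}).
Every remaining block overlaps one of these, and no 4 of the listed blocks are pairwise disjoint, so 3 is the maximum.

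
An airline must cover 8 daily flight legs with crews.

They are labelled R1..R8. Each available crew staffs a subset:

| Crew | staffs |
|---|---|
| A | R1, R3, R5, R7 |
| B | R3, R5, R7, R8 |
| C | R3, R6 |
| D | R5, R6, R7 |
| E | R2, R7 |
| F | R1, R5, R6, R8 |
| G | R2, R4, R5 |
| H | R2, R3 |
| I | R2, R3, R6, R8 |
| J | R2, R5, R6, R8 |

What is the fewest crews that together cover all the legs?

Take {A, G, J}. Their union is {R1, R2, R3, R4, R5, R6, R7, R8}, which is all 8 legs.
Only G contains R4, so G is forced; the remaining 5 legs need at least 2 more crews (each remaining crew adds at most 3) — so at least 3 crews are needed, and 3 is optimal.

3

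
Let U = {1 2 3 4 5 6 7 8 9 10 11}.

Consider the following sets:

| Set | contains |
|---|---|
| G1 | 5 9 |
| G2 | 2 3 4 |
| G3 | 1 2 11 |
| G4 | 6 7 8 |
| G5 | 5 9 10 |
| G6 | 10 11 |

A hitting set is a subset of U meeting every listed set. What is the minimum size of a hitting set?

Take H = {2, 5, 8, 10}. Each listed set contains at least one of these, so H is a hitting set of size 4.
The sets G1, G2, G4, G6 are pairwise disjoint, so any hitting set needs a separate element for each — at least 4. Hence 4 is optimal.

4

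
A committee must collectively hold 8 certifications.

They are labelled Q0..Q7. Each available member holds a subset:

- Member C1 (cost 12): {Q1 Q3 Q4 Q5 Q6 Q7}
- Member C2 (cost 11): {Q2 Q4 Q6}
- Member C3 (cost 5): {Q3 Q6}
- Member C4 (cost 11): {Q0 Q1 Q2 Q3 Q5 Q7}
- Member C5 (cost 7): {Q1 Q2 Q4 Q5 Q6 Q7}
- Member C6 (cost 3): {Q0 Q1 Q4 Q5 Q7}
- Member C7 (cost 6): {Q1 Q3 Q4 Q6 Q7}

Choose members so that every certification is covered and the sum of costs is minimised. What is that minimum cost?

C3, C5, C6 together cover every certification (C3 ∪ C5 ∪ C6 = {Q0, Q1, Q2, Q3, Q4, Q5, Q6, Q7}); total cost 5 + 7 + 3 = 15.
No covering selection has total cost below 15.

15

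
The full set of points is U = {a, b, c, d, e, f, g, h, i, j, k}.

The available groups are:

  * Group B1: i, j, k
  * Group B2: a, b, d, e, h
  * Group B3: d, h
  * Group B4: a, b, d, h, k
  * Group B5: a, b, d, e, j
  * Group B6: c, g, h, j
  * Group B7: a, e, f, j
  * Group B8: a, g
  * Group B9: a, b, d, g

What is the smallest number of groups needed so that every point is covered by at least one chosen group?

4

B1, B6, B7, and B9 cover everything between them: the union {a, b, c, d, e, f, g, h, i, j, k} is all of U.
No 3 of the 9 groups cover everything (all 84 combinations miss at least one point), so 4 is optimal.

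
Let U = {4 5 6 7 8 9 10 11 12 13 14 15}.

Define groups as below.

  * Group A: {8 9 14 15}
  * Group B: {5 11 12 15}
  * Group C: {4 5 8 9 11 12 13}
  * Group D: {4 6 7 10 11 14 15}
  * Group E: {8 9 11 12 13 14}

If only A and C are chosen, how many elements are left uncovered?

Union of A, C = {4, 5, 8, 9, 11, 12, 13, 14, 15}.
Not covered: 6, 7, 10 — 3 elements.

3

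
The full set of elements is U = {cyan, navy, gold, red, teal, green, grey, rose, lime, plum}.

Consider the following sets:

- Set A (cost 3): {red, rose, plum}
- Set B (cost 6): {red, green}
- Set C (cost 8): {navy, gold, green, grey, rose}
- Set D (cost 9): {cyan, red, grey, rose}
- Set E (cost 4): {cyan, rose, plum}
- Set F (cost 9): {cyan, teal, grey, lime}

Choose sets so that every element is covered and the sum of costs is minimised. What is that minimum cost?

A, C, F together cover every element (A ∪ C ∪ F = {cyan, navy, gold, red, teal, green, grey, rose, lime, plum}); total cost 3 + 8 + 9 = 20.
No covering selection has total cost below 20.

20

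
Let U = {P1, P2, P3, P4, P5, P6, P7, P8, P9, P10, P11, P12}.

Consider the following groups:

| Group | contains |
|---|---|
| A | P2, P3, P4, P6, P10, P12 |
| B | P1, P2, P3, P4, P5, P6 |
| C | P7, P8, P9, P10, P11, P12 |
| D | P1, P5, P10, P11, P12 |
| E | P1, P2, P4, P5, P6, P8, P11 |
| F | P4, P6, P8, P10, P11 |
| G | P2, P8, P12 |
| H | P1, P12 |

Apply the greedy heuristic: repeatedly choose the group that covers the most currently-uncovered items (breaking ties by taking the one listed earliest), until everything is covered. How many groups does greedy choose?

3

Greedy: pick E (covers 7 new) → pick C (covers 4 new) → pick A (covers 1 new). Total picks: 3.
(The true minimum cover uses only 2 groups, so greedy is not optimal here.)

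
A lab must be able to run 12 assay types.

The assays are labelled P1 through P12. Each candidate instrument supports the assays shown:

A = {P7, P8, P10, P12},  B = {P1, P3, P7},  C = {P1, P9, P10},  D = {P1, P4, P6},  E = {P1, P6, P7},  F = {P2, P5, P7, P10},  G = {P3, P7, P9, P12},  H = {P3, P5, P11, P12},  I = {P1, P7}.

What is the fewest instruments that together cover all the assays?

5

A and C and D and F and H together: A ∪ C ∪ D ∪ F ∪ H = {P1, P2, P3, P4, P5, P6, P7, P8, P9, P10, P11, P12} — every assay is covered.
No 4 of the 9 instruments cover everything (all 126 combinations miss at least one assay), so 5 is optimal.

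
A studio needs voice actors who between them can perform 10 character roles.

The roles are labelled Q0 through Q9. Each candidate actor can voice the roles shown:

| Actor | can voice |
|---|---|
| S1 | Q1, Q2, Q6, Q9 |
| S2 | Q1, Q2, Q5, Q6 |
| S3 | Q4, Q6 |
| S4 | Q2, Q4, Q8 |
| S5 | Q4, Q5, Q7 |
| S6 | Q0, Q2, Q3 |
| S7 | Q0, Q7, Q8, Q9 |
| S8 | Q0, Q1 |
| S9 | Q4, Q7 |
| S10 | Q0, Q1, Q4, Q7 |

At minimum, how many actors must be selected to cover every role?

4

Take {S2, S6, S7, S10}. Their union is {Q0, Q1, Q2, Q3, Q4, Q5, Q6, Q7, Q8, Q9}, which is all 10 roles.
Only S6 contains Q3, so S6 is forced; the remaining 7 roles need at least 3 more actors (each remaining actor adds at most 3) — so at least 4 actors are needed, and 4 is optimal.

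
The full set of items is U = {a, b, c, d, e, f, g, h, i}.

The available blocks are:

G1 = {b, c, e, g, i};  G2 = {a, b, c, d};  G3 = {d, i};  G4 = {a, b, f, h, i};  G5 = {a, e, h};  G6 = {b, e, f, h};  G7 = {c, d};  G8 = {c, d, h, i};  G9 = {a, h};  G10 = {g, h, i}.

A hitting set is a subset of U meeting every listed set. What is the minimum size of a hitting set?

T = {d, g, h} meets every block (each contains at least one member of T), and |T| = 3.
No choice of 2 items meets every block, so 3 is the minimum.

3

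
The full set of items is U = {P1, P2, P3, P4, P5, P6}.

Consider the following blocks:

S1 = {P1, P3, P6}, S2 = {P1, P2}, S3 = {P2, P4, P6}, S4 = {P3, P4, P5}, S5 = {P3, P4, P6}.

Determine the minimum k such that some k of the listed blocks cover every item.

3

S1, S2, and S4 cover everything between them: the union {P1, P2, P3, P4, P5, P6} is all of U.
Only S4 contains P5, so S4 is forced; the remaining 3 items need at least 2 more blocks (each remaining block adds at most 2) — so at least 3 blocks are needed, and 3 is optimal.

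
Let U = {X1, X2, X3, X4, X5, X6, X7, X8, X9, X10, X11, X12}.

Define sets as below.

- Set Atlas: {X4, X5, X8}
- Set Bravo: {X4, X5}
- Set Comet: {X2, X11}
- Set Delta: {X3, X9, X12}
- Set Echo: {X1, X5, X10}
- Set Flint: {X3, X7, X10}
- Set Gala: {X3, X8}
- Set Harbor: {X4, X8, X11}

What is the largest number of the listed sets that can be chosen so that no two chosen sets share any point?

3

Atlas, Comet, Delta are pairwise disjoint (Atlas={X4,X5,X8}; Comet={X2,X11}; Delta={X3,X9,X12}).
Every remaining set overlaps one of these, and no 4 of the listed sets are pairwise disjoint, so 3 is the maximum.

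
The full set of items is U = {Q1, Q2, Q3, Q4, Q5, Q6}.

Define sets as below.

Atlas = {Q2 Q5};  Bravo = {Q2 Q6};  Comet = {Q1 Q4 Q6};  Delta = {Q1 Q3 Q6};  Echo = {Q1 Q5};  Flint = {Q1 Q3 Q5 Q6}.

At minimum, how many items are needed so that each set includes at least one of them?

2

The 2 items {Q1, Q2} hit every set.
The sets Atlas, Comet are pairwise disjoint, so any hitting set needs a separate item for each — at least 2. Hence 2 is optimal.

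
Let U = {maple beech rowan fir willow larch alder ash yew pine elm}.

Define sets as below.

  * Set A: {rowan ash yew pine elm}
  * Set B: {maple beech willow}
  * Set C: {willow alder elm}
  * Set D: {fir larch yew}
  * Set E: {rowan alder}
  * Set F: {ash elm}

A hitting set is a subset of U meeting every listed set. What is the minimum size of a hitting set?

4

The 4 elements {maple, alder, ash, yew} hit every set.
The sets B, D, E, F are pairwise disjoint, so any hitting set needs a separate element for each — at least 4. Hence 4 is optimal.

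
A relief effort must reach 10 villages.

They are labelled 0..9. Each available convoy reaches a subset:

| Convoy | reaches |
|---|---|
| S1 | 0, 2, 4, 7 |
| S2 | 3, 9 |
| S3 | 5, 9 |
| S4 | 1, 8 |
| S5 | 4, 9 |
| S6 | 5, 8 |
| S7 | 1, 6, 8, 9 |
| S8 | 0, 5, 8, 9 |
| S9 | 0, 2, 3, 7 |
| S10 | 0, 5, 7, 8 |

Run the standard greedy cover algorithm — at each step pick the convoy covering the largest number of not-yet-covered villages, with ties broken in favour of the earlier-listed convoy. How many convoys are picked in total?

4

Greedy: pick S1 (covers 4 new) → pick S7 (covers 4 new) → pick S2 (covers 1 new) → pick S3 (covers 1 new). Total picks: 4.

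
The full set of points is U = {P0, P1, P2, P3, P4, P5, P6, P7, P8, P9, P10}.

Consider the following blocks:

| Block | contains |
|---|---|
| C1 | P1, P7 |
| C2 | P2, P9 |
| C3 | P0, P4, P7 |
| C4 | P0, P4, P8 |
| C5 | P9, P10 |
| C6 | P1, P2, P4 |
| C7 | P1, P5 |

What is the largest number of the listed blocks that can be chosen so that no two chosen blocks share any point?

C3, C5, C7 are pairwise disjoint (C3={P0,P4,P7}; C5={P9,P10}; C7={P1,P5}).
Every remaining block overlaps one of these, and no 4 of the listed blocks are pairwise disjoint, so 3 is the maximum.

3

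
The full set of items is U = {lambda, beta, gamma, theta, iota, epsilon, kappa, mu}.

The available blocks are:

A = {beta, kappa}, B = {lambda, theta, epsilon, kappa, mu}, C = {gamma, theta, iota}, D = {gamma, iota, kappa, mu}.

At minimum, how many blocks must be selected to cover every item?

A, B, and C cover everything between them: the union {lambda, beta, gamma, theta, iota, epsilon, kappa, mu} is all of U.
Only B contains lambda, so B is forced; the remaining 3 items need at least 2 more blocks (each remaining block adds at most 2) — so at least 3 blocks are needed, and 3 is optimal.

3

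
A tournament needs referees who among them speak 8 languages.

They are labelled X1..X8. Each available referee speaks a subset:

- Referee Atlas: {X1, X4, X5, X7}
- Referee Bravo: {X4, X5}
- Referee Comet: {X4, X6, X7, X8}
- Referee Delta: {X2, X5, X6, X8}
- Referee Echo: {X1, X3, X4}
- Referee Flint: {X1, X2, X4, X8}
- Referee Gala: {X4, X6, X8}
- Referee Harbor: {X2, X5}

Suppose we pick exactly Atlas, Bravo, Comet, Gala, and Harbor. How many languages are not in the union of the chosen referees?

1

Union of Atlas, Bravo, Comet, Gala, Harbor = {X1, X2, X4, X5, X6, X7, X8}.
Not covered: X3 — 1 language.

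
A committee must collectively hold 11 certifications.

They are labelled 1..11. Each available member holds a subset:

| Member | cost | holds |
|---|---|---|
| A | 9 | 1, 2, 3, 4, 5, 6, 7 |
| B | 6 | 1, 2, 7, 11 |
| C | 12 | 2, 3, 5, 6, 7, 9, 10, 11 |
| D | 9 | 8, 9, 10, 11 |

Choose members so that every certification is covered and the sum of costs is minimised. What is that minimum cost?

A, D together cover every certification (A ∪ D = {1, 2, 3, 4, 5, 6, 7, 8, 9, 10, 11}); total cost 9 + 9 = 18.
No covering selection has total cost below 18.

18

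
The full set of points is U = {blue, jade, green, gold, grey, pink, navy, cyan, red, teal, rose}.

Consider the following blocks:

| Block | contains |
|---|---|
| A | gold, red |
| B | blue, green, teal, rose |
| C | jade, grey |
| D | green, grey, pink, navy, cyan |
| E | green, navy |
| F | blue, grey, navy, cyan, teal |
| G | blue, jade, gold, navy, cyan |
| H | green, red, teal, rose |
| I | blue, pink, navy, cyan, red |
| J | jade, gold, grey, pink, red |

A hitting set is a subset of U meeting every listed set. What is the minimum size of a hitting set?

The 4 points {jade, navy, red, teal} hit every block.
No choice of 3 points meets every block, so 4 is the minimum.

4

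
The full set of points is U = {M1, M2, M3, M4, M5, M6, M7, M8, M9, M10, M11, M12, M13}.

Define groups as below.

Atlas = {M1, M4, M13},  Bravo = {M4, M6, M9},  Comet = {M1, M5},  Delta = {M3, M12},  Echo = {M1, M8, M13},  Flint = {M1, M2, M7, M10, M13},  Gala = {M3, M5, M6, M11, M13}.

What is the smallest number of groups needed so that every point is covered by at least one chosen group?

5

Bravo and Delta and Echo and Flint and Gala together: Bravo ∪ Delta ∪ Echo ∪ Flint ∪ Gala = {M1, M2, M3, M4, M5, M6, M7, M8, M9, M10, M11, M12, M13} — every point is covered.
No 4 of the 7 groups cover everything (all 35 combinations miss at least one point), so 5 is optimal.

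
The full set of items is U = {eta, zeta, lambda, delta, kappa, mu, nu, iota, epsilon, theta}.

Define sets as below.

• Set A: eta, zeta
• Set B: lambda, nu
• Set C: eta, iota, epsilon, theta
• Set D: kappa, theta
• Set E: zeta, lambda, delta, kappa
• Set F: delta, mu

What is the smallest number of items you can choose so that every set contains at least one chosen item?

H = {eta, delta, kappa, nu} meets every set (each contains at least one member of H), and |H| = 4.
The sets A, B, D, F are pairwise disjoint, so any hitting set needs a separate item for each — at least 4. Hence 4 is optimal.

4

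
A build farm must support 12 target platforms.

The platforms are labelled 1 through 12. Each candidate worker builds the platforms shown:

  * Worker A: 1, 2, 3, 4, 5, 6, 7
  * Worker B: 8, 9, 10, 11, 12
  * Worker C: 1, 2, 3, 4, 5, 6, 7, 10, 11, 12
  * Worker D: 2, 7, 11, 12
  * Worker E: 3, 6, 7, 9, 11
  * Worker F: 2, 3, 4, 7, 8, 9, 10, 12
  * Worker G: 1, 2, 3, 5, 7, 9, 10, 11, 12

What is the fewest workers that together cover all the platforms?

2

B and C together: B ∪ C = {1, 2, 3, 4, 5, 6, 7, 8, 9, 10, 11, 12} — every platform is covered.
No single worker has all 12 platforms (the largest, C, has 10), so 2 is optimal.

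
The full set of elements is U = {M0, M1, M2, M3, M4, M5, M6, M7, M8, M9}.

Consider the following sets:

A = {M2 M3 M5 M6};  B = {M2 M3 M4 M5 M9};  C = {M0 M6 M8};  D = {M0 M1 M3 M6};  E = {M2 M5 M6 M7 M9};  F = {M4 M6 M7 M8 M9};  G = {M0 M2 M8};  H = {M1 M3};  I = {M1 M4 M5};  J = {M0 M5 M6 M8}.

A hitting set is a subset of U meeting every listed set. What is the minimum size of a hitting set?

Take T = {M3, M5, M8}. Each listed set contains at least one of these, so T is a hitting set of size 3.
No choice of 2 elements meets every set, so 3 is the minimum.

3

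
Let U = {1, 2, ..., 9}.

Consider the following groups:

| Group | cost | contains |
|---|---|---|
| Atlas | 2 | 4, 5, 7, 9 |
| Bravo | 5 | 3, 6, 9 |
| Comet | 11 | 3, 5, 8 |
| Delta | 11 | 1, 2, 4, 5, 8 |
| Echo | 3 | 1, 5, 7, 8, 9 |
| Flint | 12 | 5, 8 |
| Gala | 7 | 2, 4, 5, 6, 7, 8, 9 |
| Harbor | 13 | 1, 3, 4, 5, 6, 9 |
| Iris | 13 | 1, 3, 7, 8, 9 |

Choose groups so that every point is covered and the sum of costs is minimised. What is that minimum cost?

Bravo, Echo, Gala together cover every point (Bravo ∪ Echo ∪ Gala = {1, 2, 3, 4, 5, 6, 7, 8, 9}); total cost 5 + 3 + 7 = 15.
The greedy pick Atlas, Echo, Bravo, Gala costs 17; no covering selection beats 15.

15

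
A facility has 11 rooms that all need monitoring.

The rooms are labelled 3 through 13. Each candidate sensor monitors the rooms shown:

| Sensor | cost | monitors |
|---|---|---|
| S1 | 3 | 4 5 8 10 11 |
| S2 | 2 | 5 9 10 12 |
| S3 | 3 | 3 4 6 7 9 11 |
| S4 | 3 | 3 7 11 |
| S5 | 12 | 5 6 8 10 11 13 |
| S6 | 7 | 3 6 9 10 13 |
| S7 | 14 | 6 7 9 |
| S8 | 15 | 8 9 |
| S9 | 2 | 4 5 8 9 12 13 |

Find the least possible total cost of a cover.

7

S2, S3, S9 together cover every room (S2 ∪ S3 ∪ S9 = {3, 4, 5, 6, 7, 8, 9, 10, 11, 12, 13}); total cost 2 + 3 + 2 = 7.
No covering selection has total cost below 7.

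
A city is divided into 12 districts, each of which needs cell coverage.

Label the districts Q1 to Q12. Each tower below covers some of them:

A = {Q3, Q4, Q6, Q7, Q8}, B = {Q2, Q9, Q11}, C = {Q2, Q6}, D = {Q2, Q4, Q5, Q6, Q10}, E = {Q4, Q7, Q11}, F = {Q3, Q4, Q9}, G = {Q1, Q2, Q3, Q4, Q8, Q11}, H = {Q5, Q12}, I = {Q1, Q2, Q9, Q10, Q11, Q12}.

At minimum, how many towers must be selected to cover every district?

3

Take {A, H, I}. Their union is {Q1, Q2, Q3, Q4, Q5, Q6, Q7, Q8, Q9, Q10, Q11, Q12}, which is all 12 districts.
No 2 of the 9 towers cover everything (all 36 combinations miss at least one district), so 3 is optimal.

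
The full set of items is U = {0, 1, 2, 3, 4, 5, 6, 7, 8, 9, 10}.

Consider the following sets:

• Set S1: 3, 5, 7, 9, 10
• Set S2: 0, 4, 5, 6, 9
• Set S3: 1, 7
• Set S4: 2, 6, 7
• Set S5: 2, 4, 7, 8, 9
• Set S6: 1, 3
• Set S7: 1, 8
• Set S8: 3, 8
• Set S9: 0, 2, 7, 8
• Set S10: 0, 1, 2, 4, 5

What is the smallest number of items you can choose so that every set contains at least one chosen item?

4

The 4 items {0, 3, 7, 8} hit every set.
No choice of 3 items meets every set, so 4 is the minimum.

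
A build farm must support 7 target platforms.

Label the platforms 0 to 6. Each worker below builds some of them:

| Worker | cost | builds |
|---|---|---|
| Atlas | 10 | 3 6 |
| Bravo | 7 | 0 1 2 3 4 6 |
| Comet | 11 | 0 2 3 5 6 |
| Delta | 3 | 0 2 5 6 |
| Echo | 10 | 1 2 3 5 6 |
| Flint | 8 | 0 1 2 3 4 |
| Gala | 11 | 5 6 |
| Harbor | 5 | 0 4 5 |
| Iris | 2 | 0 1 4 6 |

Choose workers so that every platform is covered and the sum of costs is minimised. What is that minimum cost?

Bravo, Delta together cover every platform (Bravo ∪ Delta = {0, 1, 2, 3, 4, 5, 6}); total cost 7 + 3 = 10.
The greedy pick Iris, Delta, Bravo costs 12; no covering selection beats 10.

10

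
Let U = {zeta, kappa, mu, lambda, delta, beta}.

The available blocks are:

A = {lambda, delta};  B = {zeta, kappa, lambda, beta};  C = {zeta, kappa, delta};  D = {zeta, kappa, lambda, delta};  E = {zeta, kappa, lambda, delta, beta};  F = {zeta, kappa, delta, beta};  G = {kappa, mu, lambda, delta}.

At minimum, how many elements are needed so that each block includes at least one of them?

2

The 2 elements {zeta, lambda} hit every block.
No single element lies in every block, so at least 2 are needed and 2 is optimal.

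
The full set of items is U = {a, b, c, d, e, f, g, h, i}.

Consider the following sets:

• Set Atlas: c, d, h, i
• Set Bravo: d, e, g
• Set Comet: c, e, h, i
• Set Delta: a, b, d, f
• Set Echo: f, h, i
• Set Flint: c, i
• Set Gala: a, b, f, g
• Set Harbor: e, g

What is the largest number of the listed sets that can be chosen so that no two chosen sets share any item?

Delta, Flint, Harbor are pairwise disjoint (Delta={a,b,d,f}; Flint={c,i}; Harbor={e,g}).
Every remaining set overlaps one of these, and no 4 of the listed sets are pairwise disjoint, so 3 is the maximum.

3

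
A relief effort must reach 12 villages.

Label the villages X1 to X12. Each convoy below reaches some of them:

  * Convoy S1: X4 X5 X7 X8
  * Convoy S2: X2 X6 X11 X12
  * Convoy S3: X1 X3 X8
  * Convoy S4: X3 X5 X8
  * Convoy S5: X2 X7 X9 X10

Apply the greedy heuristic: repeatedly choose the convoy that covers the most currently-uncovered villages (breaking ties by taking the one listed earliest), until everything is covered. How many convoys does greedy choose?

Greedy: pick S1 (covers 4 new) → pick S2 (covers 4 new) → pick S3 (covers 2 new) → pick S5 (covers 2 new). Total picks: 4.

4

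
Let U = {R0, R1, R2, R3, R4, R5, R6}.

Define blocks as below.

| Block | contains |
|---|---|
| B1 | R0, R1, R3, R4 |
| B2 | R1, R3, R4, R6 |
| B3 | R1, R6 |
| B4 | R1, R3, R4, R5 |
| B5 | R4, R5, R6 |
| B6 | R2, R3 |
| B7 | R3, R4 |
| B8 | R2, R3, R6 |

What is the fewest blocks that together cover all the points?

Take {B1, B5, B6}. Their union is {R0, R1, R2, R3, R4, R5, R6}, which is all 7 points.
Only B1 contains R0, so B1 is forced; the remaining 3 points need at least 2 more blocks (each remaining block adds at most 2) — so at least 3 blocks are needed, and 3 is optimal.

3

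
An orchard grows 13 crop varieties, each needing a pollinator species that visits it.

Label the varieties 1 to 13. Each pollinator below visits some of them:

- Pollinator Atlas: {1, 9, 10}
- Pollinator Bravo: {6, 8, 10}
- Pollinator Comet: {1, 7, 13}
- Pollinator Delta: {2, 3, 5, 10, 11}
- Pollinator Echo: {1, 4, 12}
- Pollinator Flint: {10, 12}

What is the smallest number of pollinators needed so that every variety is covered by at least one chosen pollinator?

5

Atlas and Bravo and Comet and Delta and Echo together: Atlas ∪ Bravo ∪ Comet ∪ Delta ∪ Echo = {1, 2, 3, 4, 5, 6, 7, 8, 9, 10, 11, 12, 13} — every variety is covered.
No 4 of the 6 pollinators cover everything (all 15 combinations miss at least one variety), so 5 is optimal.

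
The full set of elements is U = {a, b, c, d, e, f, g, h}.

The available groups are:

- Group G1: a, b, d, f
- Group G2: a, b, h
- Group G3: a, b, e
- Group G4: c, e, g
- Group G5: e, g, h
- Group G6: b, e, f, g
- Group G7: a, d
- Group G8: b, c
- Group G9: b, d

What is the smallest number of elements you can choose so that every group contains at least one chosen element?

3

T = {a, b, e} meets every group (each contains at least one member of T), and |T| = 3.
The groups G5, G7, G8 are pairwise disjoint, so any hitting set needs a separate element for each — at least 3. Hence 3 is optimal.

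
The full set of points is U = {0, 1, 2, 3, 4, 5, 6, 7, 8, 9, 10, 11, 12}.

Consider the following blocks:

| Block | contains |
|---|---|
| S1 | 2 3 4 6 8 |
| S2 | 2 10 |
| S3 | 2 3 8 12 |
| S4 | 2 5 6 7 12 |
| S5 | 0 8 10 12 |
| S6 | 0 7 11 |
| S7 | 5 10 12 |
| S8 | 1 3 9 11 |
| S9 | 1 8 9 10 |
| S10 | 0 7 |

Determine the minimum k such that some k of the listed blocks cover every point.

4

S1, S6, S7, and S9 cover everything between them: the union {0, 1, 2, 3, 4, 5, 6, 7, 8, 9, 10, 11, 12} is all of U.
Only S1 contains 4, so S1 is forced; the remaining 8 points need at least 3 more blocks (each remaining block adds at most 3) — so at least 4 blocks are needed, and 4 is optimal.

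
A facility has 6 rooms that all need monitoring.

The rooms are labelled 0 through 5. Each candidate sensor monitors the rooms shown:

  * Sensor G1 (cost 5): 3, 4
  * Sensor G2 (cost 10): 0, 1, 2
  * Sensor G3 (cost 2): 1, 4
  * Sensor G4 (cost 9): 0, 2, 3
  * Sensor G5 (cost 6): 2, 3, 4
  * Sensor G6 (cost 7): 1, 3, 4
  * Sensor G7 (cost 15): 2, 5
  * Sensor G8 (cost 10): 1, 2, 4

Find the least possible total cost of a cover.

26

G3, G4, G7 together cover every room (G3 ∪ G4 ∪ G7 = {0, 1, 2, 3, 4, 5}); total cost 2 + 9 + 15 = 26.
No covering selection has total cost below 26.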